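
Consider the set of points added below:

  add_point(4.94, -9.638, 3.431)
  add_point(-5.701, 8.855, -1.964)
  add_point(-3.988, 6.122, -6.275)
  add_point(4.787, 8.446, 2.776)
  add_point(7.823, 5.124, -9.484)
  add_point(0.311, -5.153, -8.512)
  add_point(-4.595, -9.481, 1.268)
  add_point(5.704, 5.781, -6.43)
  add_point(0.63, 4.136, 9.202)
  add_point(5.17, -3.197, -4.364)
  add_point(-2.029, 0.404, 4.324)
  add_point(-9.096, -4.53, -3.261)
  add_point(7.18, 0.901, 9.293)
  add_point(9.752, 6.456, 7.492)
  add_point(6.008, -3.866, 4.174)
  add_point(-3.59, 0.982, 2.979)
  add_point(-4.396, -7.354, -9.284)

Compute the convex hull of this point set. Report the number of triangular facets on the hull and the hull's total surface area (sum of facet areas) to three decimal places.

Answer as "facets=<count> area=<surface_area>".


Hull vertices (13/17): indices [0, 1, 2, 3, 4, 5, 6, 8, 9, 11, 12, 13, 16].

Triangle areas on the boundary:
  f1: (p4, p0, p13) → 139.4450
  f2: (p8, p1, p11) → 93.8605
  f3: (p3, p4, p13) → 42.9177
  f4: (p3, p1, p4) → 74.1643
  f5: (p3, p8, p13) → 29.9602
  f6: (p3, p8, p1) → 50.2574
  f7: (p6, p8, p11) → 66.9576
  f8: (p6, p16, p11) → 32.6697
  f9: (p6, p16, p0) → 51.5536
  f10: (p12, p0, p13) → 28.4475
  f11: (p12, p8, p13) → 23.3004
  f12: (p12, p6, p0) → 57.7438
  f13: (p12, p6, p8) → 60.4801
  f14: (p5, p16, p0) → 34.0435
  f15: (p5, p16, p4) → 17.4849
  f16: (p2, p1, p4) → 27.4658
  f17: (p2, p16, p4) → 84.3215
  f18: (p2, p1, p11) → 32.6135
  f19: (p2, p16, p11) → 49.2827
  f20: (p9, p4, p0) → 20.1693
  f21: (p9, p5, p0) → 32.4819
  f22: (p9, p5, p4) → 33.5877
Σ area = 1083.209

Euler characteristic 13−33+22 = 2 ✓

facets=22 area=1083.209


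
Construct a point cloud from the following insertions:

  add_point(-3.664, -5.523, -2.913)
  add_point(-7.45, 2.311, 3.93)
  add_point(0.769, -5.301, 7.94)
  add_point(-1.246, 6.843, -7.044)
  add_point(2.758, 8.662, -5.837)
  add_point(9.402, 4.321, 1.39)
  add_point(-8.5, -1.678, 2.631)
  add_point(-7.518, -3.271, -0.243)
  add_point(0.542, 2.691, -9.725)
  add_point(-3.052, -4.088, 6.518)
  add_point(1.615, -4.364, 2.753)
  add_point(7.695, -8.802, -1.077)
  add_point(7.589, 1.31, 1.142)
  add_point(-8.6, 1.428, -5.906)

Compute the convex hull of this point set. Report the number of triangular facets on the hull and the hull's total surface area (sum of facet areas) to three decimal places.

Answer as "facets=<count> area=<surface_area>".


facets=20 area=784.025

12 of the 14 inputs are extreme points: [0, 1, 2, 3, 4, 5, 6, 7, 8, 9, 11, 13].

Triangle areas on the boundary:
  f1: (p2, p11, p5) → 74.9508
  f2: (p8, p11, p5) → 90.8385
  f3: (p1, p2, p5) → 85.0255
  f4: (p0, p2, p11) → 60.9177
  f5: (p0, p8, p13) → 43.3681
  f6: (p0, p8, p11) → 68.4905
  f7: (p4, p8, p5) → 39.1459
  f8: (p4, p1, p5) → 81.7375
  f9: (p6, p1, p13) → 19.6354
  f10: (p3, p1, p13) → 45.7389
  f11: (p3, p4, p1) → 28.8908
  f12: (p3, p8, p13) → 23.9803
  f13: (p3, p4, p8) → 11.8463
  f14: (p9, p0, p2) → 19.0860
  f15: (p9, p1, p2) → 10.1753
  f16: (p9, p6, p1) → 15.3699
  f17: (p7, p9, p0) → 21.1737
  f18: (p7, p9, p6) → 12.1572
  f19: (p7, p0, p13) → 19.3423
  f20: (p7, p6, p13) → 12.1549
Σ area = 784.025

Euler characteristic 12−30+20 = 2 ✓


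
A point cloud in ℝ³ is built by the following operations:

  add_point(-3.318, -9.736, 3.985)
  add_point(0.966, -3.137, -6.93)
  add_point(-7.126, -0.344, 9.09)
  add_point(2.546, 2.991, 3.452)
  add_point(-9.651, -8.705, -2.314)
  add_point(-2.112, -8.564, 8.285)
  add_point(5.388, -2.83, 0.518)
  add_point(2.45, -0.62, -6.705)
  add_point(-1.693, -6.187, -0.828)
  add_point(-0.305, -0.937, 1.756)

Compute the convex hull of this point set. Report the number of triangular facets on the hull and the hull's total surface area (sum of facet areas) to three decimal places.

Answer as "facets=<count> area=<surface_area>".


Hull vertices (8/10): indices [0, 1, 2, 3, 4, 5, 6, 7].

Area of each hull facet:
  f1: (p7, p2, p4) → 106.4993
  f2: (p5, p2, p4) → 61.2482
  f3: (p5, p0, p4) → 12.2500
  f4: (p5, p0, p6) → 26.8103
  f5: (p3, p7, p6) → 28.8175
  f6: (p3, p7, p2) → 58.9409
  f7: (p3, p5, p6) → 43.1358
  f8: (p3, p5, p2) → 54.9608
  f9: (p1, p0, p6) → 49.9012
  f10: (p1, p7, p6) → 11.8739
  f11: (p1, p0, p4) → 55.4328
  f12: (p1, p7, p4) → 12.1635
Σ area = 522.034

Euler characteristic 8−18+12 = 2 ✓

facets=12 area=522.034


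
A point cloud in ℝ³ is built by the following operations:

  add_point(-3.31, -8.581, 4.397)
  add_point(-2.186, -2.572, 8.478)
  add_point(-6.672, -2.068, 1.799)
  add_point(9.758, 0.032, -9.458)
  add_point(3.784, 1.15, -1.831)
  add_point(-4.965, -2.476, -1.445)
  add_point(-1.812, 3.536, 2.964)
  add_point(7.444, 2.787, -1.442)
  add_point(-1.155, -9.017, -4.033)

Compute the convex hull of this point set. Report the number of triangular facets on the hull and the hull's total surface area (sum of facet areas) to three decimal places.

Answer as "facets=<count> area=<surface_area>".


Hull vertices (8/9): indices [0, 1, 2, 3, 5, 6, 7, 8].

Per-facet area ½‖(b−a)×(c−a)‖:
  f1: (p6, p1, p2) → 27.1480
  f2: (p5, p8, p2) → 11.8532
  f3: (p5, p8, p3) → 60.6899
  f4: (p5, p6, p2) → 13.8025
  f5: (p5, p6, p3) → 67.3389
  f6: (p0, p8, p2) → 33.3546
  f7: (p0, p1, p2) → 25.7596
  f8: (p0, p8, p3) → 57.4958
  f9: (p7, p6, p3) → 34.2731
  f10: (p7, p6, p1) → 40.7154
  f11: (p7, p0, p3) → 70.5464
  f12: (p7, p0, p1) → 54.4789
Σ area = 497.456

Euler characteristic 8−18+12 = 2 ✓

facets=12 area=497.456


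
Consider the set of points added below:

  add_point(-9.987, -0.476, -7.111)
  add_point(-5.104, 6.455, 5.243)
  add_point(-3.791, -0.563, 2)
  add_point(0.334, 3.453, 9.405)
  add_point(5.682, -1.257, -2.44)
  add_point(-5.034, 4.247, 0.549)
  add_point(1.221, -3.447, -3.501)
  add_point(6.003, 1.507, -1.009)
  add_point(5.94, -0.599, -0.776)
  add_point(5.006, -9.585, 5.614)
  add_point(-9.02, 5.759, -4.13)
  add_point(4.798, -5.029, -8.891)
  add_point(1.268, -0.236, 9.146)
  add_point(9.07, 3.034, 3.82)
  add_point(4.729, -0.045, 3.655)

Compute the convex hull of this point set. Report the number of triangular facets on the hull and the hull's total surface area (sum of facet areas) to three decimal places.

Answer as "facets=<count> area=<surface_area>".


Hull vertices (10/15): indices [0, 1, 2, 3, 7, 9, 10, 11, 12, 13].

Triangle areas on the boundary:
  f1: (p11, p9, p0) → 118.3845
  f2: (p11, p9, p13) → 92.9298
  f3: (p7, p11, p13) → 16.1992
  f4: (p2, p9, p0) → 57.1859
  f5: (p2, p1, p0) → 41.9318
  f6: (p3, p1, p13) → 36.6368
  f7: (p10, p1, p13) → 71.8824
  f8: (p10, p7, p13) → 38.4070
  f9: (p10, p1, p0) → 30.6091
  f10: (p10, p11, p0) → 53.4613
  f11: (p10, p7, p11) → 81.7391
  f12: (p12, p9, p13) → 52.6173
  f13: (p12, p3, p13) → 18.9886
  f14: (p12, p2, p9) → 46.5075
  f15: (p12, p2, p1) → 33.0383
  f16: (p12, p3, p1) → 12.1043
Σ area = 802.623

Euler characteristic 10−24+16 = 2 ✓

facets=16 area=802.623


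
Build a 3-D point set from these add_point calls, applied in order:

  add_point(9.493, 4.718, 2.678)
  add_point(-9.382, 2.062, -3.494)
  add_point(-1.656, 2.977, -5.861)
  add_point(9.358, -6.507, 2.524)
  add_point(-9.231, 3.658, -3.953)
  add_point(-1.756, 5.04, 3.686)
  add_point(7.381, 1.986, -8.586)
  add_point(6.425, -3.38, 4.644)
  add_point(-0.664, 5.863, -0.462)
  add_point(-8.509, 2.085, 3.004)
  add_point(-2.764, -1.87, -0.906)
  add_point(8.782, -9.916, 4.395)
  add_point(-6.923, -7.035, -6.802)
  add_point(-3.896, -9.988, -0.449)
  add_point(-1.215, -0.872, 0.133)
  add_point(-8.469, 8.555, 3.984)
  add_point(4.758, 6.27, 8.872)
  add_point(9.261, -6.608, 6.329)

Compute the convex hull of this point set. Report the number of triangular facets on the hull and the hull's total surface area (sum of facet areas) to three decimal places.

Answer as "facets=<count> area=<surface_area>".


facets=22 area=1056.290

Hull vertices (13/18): indices [0, 1, 3, 4, 6, 8, 9, 11, 12, 13, 15, 16, 17].

Triangle areas on the boundary:
  f1: (p3, p6, p0) → 64.0831
  f2: (p9, p12, p1) → 31.2458
  f3: (p9, p12, p13) → 49.1355
  f4: (p15, p9, p1) → 21.2008
  f5: (p15, p9, p16) → 46.5005
  f6: (p15, p16, p0) → 53.8682
  f7: (p17, p9, p13) → 101.5296
  f8: (p17, p9, p16) → 104.6660
  f9: (p17, p16, p0) → 47.2086
  f10: (p17, p3, p0) → 21.3717
  f11: (p4, p15, p1) → 7.5014
  f12: (p4, p15, p6) → 79.4401
  f13: (p4, p12, p1) → 5.4283
  f14: (p4, p12, p6) → 91.5754
  f15: (p8, p6, p0) → 56.9805
  f16: (p8, p15, p0) → 36.6590
  f17: (p8, p15, p6) → 14.6580
  f18: (p11, p17, p13) → 25.0055
  f19: (p11, p17, p3) → 6.4711
  f20: (p11, p12, p13) → 38.6527
  f21: (p11, p12, p6) → 139.6864
  f22: (p11, p3, p6) → 13.4215
Σ area = 1056.290

Check V−E+F: 13 − 33 + 22 = 2.


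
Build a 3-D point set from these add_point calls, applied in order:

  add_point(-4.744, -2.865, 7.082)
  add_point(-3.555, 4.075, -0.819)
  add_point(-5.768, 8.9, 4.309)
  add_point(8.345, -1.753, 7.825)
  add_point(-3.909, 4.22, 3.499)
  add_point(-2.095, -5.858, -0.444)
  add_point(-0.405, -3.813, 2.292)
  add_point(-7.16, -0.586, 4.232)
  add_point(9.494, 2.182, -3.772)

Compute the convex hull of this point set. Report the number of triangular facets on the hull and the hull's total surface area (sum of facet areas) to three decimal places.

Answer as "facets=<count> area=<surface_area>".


7 of the 9 inputs are extreme points: [0, 1, 2, 3, 5, 7, 8].

Area of each hull facet:
  f1: (p3, p2, p8) → 105.7772
  f2: (p1, p2, p7) → 28.0689
  f3: (p1, p2, p8) → 42.1917
  f4: (p0, p2, p7) → 18.9435
  f5: (p0, p3, p2) → 79.7937
  f6: (p5, p1, p8) → 65.3427
  f7: (p5, p3, p8) → 78.7321
  f8: (p5, p1, p7) → 32.5458
  f9: (p5, p0, p3) → 54.5605
  f10: (p5, p0, p7) → 18.1875
Σ area = 524.144

Euler characteristic 7−15+10 = 2 ✓

facets=10 area=524.144


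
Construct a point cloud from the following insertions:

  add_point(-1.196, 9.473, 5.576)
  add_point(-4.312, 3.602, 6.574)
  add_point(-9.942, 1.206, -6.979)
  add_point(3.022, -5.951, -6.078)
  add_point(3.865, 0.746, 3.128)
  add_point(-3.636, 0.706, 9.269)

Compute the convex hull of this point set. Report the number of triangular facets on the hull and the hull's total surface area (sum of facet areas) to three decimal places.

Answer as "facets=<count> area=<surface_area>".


Hull vertices (6/6): indices [0, 1, 2, 3, 4, 5].

Area of each hull facet:
  f1: (p5, p0, p4) → 42.8839
  f2: (p3, p0, p2) → 124.7781
  f3: (p3, p0, p4) → 45.1610
  f4: (p3, p5, p2) → 119.2890
  f5: (p3, p5, p4) → 49.3764
  f6: (p1, p0, p2) → 49.1476
  f7: (p1, p5, p2) → 24.7311
  f8: (p1, p5, p0) → 10.2269
Σ area = 465.594

Check V−E+F: 6 − 12 + 8 = 2.

facets=8 area=465.594


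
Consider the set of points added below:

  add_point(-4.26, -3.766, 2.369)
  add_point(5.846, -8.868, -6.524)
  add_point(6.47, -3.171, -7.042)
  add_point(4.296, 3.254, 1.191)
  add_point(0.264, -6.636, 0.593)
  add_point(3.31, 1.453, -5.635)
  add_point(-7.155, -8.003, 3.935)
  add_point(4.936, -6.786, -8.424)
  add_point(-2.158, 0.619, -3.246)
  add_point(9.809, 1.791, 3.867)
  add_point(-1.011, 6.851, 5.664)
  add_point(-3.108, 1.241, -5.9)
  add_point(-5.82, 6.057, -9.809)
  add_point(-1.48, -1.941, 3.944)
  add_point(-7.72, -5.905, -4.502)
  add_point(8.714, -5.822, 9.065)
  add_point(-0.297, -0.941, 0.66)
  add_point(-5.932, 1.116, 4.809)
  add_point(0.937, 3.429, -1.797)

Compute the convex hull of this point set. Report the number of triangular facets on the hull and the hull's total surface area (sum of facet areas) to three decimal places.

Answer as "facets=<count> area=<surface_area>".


facets=18 area=985.712

Points on the hull: [1, 2, 5, 6, 7, 9, 10, 12, 14, 15, 17] (11 of 19).

Facet areas (half cross-product norm):
  f1: (p10, p12, p9) → 97.4545
  f2: (p7, p12, p14) → 86.1048
  f3: (p7, p1, p14) → 19.4431
  f4: (p15, p10, p9) → 55.3920
  f5: (p15, p1, p9) → 69.7465
  f6: (p5, p12, p9) → 40.8780
  f7: (p2, p1, p9) → 33.5971
  f8: (p2, p7, p1) → 5.9110
  f9: (p2, p5, p9) → 33.1348
  f10: (p2, p7, p12) → 32.0634
  f11: (p2, p5, p12) → 22.9561
  f12: (p6, p1, p14) → 61.1058
  f13: (p6, p15, p1) → 118.5784
  f14: (p17, p15, p10) → 61.1304
  f15: (p17, p6, p15) → 74.5777
  f16: (p17, p10, p12) → 58.1016
  f17: (p17, p12, p14) → 75.6587
  f18: (p17, p6, p14) → 39.8777
Σ area = 985.712

Check V−E+F: 11 − 27 + 18 = 2.


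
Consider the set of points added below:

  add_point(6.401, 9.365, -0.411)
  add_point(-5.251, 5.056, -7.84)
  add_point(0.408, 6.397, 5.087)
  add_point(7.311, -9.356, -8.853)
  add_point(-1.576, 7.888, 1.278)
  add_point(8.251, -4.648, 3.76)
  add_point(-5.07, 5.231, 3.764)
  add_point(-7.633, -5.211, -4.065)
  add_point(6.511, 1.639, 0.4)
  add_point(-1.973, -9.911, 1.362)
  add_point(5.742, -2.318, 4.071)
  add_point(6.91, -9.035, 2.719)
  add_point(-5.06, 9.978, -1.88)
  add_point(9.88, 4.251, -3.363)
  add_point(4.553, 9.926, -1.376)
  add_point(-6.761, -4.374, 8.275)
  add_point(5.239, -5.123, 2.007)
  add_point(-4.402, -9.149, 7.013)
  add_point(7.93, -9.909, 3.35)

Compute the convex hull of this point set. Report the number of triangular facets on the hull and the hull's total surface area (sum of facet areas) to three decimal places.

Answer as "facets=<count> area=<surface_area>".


Hull vertices (14/19): indices [0, 1, 2, 3, 5, 6, 7, 9, 12, 13, 14, 15, 17, 18].

Facet areas (half cross-product norm):
  f1: (p15, p12, p7) → 94.1573
  f2: (p1, p12, p7) → 40.8699
  f3: (p17, p15, p7) → 32.7833
  f4: (p17, p18, p15) → 29.9197
  f5: (p3, p1, p7) → 90.6829
  f6: (p3, p1, p13) → 114.7132
  f7: (p3, p18, p13) → 85.8297
  f8: (p6, p15, p12) → 17.5269
  f9: (p6, p2, p12) → 21.1999
  f10: (p6, p2, p15) → 30.0579
  f11: (p5, p18, p15) → 41.4372
  f12: (p5, p2, p15) → 85.8411
  f13: (p5, p0, p2) → 57.9293
  f14: (p5, p18, p13) → 20.8114
  f15: (p5, p0, p13) → 38.3194
  f16: (p9, p17, p18) → 30.6382
  f17: (p9, p3, p18) → 59.8732
  f18: (p9, p17, p7) → 27.5349
  f19: (p9, p3, p7) → 63.0880
  f20: (p14, p2, p12) → 36.3715
  f21: (p14, p0, p2) → 9.1175
  f22: (p14, p1, p12) → 37.1449
  f23: (p14, p1, p13) → 50.7233
  f24: (p14, p0, p13) → 6.6584
Σ area = 1123.229

Euler characteristic 14−36+24 = 2 ✓

facets=24 area=1123.229


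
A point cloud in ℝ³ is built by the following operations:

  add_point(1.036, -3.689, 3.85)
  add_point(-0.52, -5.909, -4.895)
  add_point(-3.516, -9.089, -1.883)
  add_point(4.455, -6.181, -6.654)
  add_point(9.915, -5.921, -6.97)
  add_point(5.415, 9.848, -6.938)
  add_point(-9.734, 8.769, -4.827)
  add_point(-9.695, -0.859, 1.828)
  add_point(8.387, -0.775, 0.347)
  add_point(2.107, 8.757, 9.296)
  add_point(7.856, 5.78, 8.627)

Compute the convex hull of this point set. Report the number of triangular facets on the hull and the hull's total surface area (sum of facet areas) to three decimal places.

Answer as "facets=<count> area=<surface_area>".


facets=16 area=1042.990

10 of the 11 inputs are extreme points: [0, 1, 2, 3, 4, 5, 6, 7, 9, 10].

Area of each hull facet:
  f1: (p5, p9, p6) → 119.8899
  f2: (p3, p2, p4) → 13.6417
  f3: (p3, p5, p6) → 122.0560
  f4: (p3, p5, p4) → 43.7101
  f5: (p7, p2, p6) → 57.8669
  f6: (p7, p9, p6) → 96.9383
  f7: (p0, p2, p4) → 62.2292
  f8: (p0, p7, p2) → 46.0723
  f9: (p0, p7, p9) → 76.5997
  f10: (p10, p5, p4) → 128.0930
  f11: (p10, p5, p9) → 52.3659
  f12: (p10, p0, p4) → 89.1487
  f13: (p10, p0, p9) → 40.8472
  f14: (p1, p2, p6) → 45.0055
  f15: (p1, p3, p6) → 38.3735
  f16: (p1, p3, p2) → 10.1518
Σ area = 1042.990

Euler characteristic 10−24+16 = 2 ✓


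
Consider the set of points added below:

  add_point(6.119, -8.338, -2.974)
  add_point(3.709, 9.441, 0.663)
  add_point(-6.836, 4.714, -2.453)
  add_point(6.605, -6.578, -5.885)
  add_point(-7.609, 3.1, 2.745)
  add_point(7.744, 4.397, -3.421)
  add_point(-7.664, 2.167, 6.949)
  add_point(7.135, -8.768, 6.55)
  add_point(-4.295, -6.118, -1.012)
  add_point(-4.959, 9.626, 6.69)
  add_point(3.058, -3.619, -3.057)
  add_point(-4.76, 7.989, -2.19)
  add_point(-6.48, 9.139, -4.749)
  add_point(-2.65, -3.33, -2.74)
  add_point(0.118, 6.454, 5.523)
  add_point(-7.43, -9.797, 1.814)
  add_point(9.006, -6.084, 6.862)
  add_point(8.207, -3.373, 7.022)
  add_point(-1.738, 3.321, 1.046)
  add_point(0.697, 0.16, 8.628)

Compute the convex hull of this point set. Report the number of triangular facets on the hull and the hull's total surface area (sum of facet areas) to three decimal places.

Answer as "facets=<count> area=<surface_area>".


facets=30 area=1025.766

Hull vertices (17/20): indices [0, 1, 2, 3, 4, 5, 6, 7, 8, 9, 12, 13, 14, 15, 16, 17, 19].

Area of each hull facet:
  f1: (p5, p3, p16) → 70.6603
  f2: (p19, p15, p6) → 56.3769
  f3: (p19, p7, p15) → 77.4261
  f4: (p19, p7, p16) → 17.3022
  f5: (p19, p9, p6) → 34.5870
  f6: (p0, p3, p15) → 21.9674
  f7: (p0, p7, p15) → 67.3130
  f8: (p0, p3, p16) → 13.7806
  f9: (p0, p7, p16) → 15.6454
  f10: (p17, p5, p16) → 15.5631
  f11: (p17, p5, p1) → 49.7620
  f12: (p17, p19, p16) → 8.9707
  f13: (p17, p19, p9) → 30.2360
  f14: (p12, p9, p1) → 54.2085
  f15: (p12, p5, p1) → 43.2238
  f16: (p12, p9, p6) → 45.7826
  f17: (p12, p5, p3) → 83.5157
  f18: (p14, p9, p1) → 19.2487
  f19: (p14, p17, p1) → 43.0272
  f20: (p14, p17, p9) → 16.8905
  f21: (p4, p15, p6) → 27.5495
  f22: (p4, p12, p6) → 9.4567
  f23: (p13, p12, p3) → 58.3777
  f24: (p2, p12, p15) → 7.3290
  f25: (p2, p4, p15) → 34.6525
  f26: (p2, p4, p12) → 9.7522
  f27: (p8, p3, p15) → 24.1693
  f28: (p8, p13, p3) → 17.9856
  f29: (p8, p12, p15) → 32.8021
  f30: (p8, p13, p12) → 18.2038
Σ area = 1025.766

Euler: V−E+F = 17−45+30 = 2.


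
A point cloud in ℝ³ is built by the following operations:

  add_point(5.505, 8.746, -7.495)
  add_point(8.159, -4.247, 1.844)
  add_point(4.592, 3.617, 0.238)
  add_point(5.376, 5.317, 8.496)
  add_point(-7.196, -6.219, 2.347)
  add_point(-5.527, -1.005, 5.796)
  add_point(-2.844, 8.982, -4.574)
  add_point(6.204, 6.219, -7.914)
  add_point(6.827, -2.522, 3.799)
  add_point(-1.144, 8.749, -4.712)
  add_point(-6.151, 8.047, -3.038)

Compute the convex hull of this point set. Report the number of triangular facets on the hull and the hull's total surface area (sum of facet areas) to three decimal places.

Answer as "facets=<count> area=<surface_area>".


facets=14 area=681.627

Hull vertices (9/11): indices [0, 1, 3, 4, 5, 6, 7, 8, 10].

Triangle areas on the boundary:
  f1: (p7, p1, p4) → 111.8275
  f2: (p7, p3, p1) → 84.0727
  f3: (p8, p1, p4) → 20.8045
  f4: (p8, p3, p1) → 5.6322
  f5: (p10, p3, p6) → 29.8109
  f6: (p10, p7, p4) → 102.2532
  f7: (p10, p7, p6) → 9.6445
  f8: (p0, p3, p6) → 68.4391
  f9: (p0, p7, p6) → 11.1057
  f10: (p0, p7, p3) → 21.6924
  f11: (p5, p8, p4) → 40.6793
  f12: (p5, p8, p3) → 54.9296
  f13: (p5, p10, p4) → 40.2120
  f14: (p5, p10, p3) → 80.5238
Σ area = 681.627

Check V−E+F: 9 − 21 + 14 = 2.


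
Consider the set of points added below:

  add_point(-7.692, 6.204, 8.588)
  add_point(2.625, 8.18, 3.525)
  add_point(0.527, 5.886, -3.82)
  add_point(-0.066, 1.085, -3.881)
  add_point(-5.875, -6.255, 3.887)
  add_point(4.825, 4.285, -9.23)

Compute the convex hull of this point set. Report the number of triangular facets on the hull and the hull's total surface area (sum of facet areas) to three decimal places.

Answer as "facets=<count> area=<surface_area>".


Hull vertices (6/6): indices [0, 1, 2, 3, 4, 5].

Per-facet area ½‖(b−a)×(c−a)‖:
  f1: (p1, p4, p0) → 77.8462
  f2: (p1, p4, p5) → 112.0385
  f3: (p3, p4, p0) → 78.6713
  f4: (p3, p4, p5) → 11.7798
  f5: (p2, p3, p0) → 35.9865
  f6: (p2, p3, p5) → 16.9372
  f7: (p2, p1, p0) → 46.1758
  f8: (p2, p1, p5) → 22.4566
Σ area = 401.892

Euler: V−E+F = 6−12+8 = 2.

facets=8 area=401.892


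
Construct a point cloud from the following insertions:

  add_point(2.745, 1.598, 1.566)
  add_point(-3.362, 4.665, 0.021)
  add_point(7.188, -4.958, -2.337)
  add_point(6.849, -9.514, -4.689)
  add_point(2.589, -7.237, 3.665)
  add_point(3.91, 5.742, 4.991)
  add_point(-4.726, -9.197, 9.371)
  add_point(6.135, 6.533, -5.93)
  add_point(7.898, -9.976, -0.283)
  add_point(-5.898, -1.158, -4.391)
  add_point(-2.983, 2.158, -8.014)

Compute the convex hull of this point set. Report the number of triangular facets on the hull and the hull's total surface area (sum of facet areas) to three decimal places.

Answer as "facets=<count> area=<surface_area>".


facets=12 area=763.788

Points on the hull: [1, 3, 5, 6, 7, 8, 9, 10] (8 of 11).

Per-facet area ½‖(b−a)×(c−a)‖:
  f1: (p5, p7, p8) → 91.3531
  f2: (p5, p6, p8) → 123.2202
  f3: (p3, p7, p8) → 36.0345
  f4: (p3, p6, p9) → 115.3977
  f5: (p3, p6, p8) → 33.2050
  f6: (p1, p6, p9) → 61.2141
  f7: (p1, p5, p6) → 73.6440
  f8: (p1, p5, p7) → 45.9440
  f9: (p10, p3, p9) → 43.2139
  f10: (p10, p3, p7) → 77.3627
  f11: (p10, p1, p9) → 21.4238
  f12: (p10, p1, p7) → 41.7751
Σ area = 763.788

Euler characteristic 8−18+12 = 2 ✓


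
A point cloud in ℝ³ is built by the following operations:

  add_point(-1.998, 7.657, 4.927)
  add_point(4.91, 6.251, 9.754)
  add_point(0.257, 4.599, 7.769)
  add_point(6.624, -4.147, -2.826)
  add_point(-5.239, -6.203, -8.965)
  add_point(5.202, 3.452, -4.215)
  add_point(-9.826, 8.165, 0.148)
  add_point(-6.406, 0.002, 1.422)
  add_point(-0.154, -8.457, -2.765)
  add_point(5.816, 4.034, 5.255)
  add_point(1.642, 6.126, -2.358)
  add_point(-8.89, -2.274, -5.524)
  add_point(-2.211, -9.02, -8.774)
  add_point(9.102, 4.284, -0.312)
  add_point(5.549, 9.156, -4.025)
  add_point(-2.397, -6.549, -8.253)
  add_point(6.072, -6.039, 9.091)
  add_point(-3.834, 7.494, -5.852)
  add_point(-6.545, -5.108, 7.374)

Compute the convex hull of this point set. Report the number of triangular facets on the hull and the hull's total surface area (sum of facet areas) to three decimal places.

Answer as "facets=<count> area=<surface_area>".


facets=26 area=1114.545

Points on the hull: [0, 1, 2, 3, 4, 5, 6, 8, 11, 12, 13, 14, 16, 17, 18] (15 of 19).

Per-facet area ½‖(b−a)×(c−a)‖:
  f1: (p11, p18, p6) → 77.1941
  f2: (p11, p17, p6) → 45.0001
  f3: (p2, p1, p6) → 20.8024
  f4: (p2, p18, p6) → 75.6460
  f5: (p2, p18, p1) → 20.2103
  f6: (p16, p1, p13) → 66.1192
  f7: (p16, p18, p1) → 77.9250
  f8: (p14, p1, p13) → 38.6974
  f9: (p14, p17, p6) → 34.8664
  f10: (p4, p11, p17) → 33.7781
  f11: (p4, p14, p12) → 39.8854
  f12: (p4, p14, p17) → 65.2423
  f13: (p4, p18, p12) → 33.9499
  f14: (p4, p11, p18) → 40.9128
  f15: (p3, p16, p13) → 54.8384
  f16: (p3, p16, p12) → 64.7884
  f17: (p3, p14, p13) → 30.2624
  f18: (p8, p18, p12) → 30.9414
  f19: (p8, p16, p12) → 7.6401
  f20: (p8, p16, p18) → 72.1823
  f21: (p0, p1, p6) → 4.9292
  f22: (p0, p14, p6) → 53.6554
  f23: (p0, p14, p1) → 50.3119
  f24: (p5, p14, p12) → 22.3567
  f25: (p5, p3, p12) → 45.2797
  f26: (p5, p3, p14) → 7.1291
Σ area = 1114.545

Euler characteristic 15−39+26 = 2 ✓


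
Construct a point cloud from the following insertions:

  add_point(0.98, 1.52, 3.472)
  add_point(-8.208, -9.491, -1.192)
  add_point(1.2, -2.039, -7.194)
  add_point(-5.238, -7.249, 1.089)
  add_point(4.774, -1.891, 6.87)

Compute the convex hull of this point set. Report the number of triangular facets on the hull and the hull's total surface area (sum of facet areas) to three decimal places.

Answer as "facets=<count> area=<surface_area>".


facets=6 area=247.630

Extreme-point indices: [0, 1, 2, 3, 4] — 5 of 5 on the boundary.

Area of each hull facet:
  f1: (p2, p4, p1) → 94.1434
  f2: (p2, p0, p1) → 72.8168
  f3: (p2, p0, p4) → 32.4465
  f4: (p3, p4, p1) → 4.3405
  f5: (p3, p0, p1) → 10.1474
  f6: (p3, p0, p4) → 33.7359
Σ area = 247.630

Euler characteristic 5−9+6 = 2 ✓


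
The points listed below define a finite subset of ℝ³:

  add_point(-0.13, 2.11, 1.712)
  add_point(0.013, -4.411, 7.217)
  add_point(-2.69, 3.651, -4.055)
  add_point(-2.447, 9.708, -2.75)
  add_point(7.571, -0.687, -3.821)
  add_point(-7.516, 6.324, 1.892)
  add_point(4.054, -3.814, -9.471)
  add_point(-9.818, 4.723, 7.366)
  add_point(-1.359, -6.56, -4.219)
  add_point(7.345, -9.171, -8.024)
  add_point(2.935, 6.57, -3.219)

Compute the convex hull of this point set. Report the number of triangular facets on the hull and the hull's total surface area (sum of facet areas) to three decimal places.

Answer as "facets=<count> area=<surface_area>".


10 of the 11 inputs are extreme points: [1, 2, 3, 4, 5, 6, 7, 8, 9, 10].

Per-facet area ½‖(b−a)×(c−a)‖:
  f1: (p1, p9, p4) → 65.4300
  f2: (p8, p1, p7) → 78.5226
  f3: (p8, p1, p9) → 54.6383
  f4: (p10, p1, p4) → 59.4864
  f5: (p10, p3, p7) → 39.5513
  f6: (p10, p1, p7) → 97.4253
  f7: (p5, p3, p7) → 10.1765
  f8: (p5, p8, p7) → 45.8174
  f9: (p6, p8, p9) → 25.7937
  f10: (p6, p10, p3) → 31.8506
  f11: (p6, p9, p4) → 23.6723
  f12: (p6, p10, p4) → 31.3584
  f13: (p2, p5, p8) → 37.9986
  f14: (p2, p6, p8) → 40.1065
  f15: (p2, p5, p3) → 22.4231
  f16: (p2, p6, p3) → 24.7706
Σ area = 689.022

Euler characteristic 10−24+16 = 2 ✓

facets=16 area=689.022


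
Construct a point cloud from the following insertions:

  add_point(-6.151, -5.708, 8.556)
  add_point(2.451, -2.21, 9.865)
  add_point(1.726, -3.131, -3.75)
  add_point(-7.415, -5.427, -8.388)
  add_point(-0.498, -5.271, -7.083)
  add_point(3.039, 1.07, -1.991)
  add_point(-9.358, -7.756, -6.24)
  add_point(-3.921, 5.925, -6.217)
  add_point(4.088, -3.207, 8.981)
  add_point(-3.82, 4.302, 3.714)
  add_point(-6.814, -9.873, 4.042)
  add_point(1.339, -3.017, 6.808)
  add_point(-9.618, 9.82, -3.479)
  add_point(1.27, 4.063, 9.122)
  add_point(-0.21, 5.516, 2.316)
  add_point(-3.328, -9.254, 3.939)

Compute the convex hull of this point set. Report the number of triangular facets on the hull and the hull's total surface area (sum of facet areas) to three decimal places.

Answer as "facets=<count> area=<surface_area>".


Points on the hull: [0, 1, 2, 3, 4, 5, 6, 7, 8, 10, 12, 13, 14, 15] (14 of 16).

Per-facet area ½‖(b−a)×(c−a)‖:
  f1: (p6, p3, p12) → 28.2102
  f2: (p6, p0, p12) → 130.4973
  f3: (p6, p0, p10) → 26.9699
  f4: (p15, p0, p8) → 32.9060
  f5: (p15, p0, p10) → 10.7147
  f6: (p15, p6, p10) → 18.8517
  f7: (p7, p3, p12) → 42.1931
  f8: (p7, p14, p12) → 34.5746
  f9: (p7, p14, p5) → 30.4814
  f10: (p4, p7, p3) → 39.9977
  f11: (p4, p7, p5) → 41.3295
  f12: (p4, p6, p3) → 11.8718
  f13: (p4, p15, p6) → 51.1180
  f14: (p4, p15, p8) → 64.9893
  f15: (p13, p5, p8) → 43.1393
  f16: (p13, p14, p5) → 23.1760
  f17: (p13, p0, p12) → 107.0469
  f18: (p13, p14, p12) → 29.8502
  f19: (p2, p5, p8) → 27.9865
  f20: (p2, p4, p8) → 17.3295
  f21: (p2, p4, p5) → 6.0768
  f22: (p1, p0, p8) → 8.7000
  f23: (p1, p13, p8) → 5.6409
  f24: (p1, p13, p0) → 29.6436
Σ area = 863.295

Euler: V−E+F = 14−36+24 = 2.

facets=24 area=863.295


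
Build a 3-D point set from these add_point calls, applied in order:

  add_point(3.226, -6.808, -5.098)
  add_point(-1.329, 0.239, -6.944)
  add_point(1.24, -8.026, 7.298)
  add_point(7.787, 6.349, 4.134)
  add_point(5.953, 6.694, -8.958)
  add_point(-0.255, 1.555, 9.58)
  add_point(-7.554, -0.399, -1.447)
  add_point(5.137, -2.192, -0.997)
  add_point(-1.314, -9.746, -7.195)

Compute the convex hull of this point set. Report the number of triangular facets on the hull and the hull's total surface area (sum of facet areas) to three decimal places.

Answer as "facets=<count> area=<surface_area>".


facets=14 area=745.595

9 of the 9 inputs are extreme points: [0, 1, 2, 3, 4, 5, 6, 7, 8].

Facet areas (half cross-product norm):
  f1: (p4, p3, p6) → 105.8213
  f2: (p2, p8, p6) → 83.6918
  f3: (p1, p8, p6) → 41.5243
  f4: (p1, p4, p6) → 28.2319
  f5: (p1, p4, p8) → 38.0012
  f6: (p0, p4, p8) → 35.1860
  f7: (p0, p2, p8) → 35.9594
  f8: (p5, p3, p6) → 72.2818
  f9: (p5, p2, p6) → 64.5087
  f10: (p5, p2, p3) → 52.8694
  f11: (p7, p2, p3) → 55.3100
  f12: (p7, p0, p2) → 35.1100
  f13: (p7, p4, p3) → 58.7719
  f14: (p7, p0, p4) → 38.3268
Σ area = 745.595

Euler: V−E+F = 9−21+14 = 2.


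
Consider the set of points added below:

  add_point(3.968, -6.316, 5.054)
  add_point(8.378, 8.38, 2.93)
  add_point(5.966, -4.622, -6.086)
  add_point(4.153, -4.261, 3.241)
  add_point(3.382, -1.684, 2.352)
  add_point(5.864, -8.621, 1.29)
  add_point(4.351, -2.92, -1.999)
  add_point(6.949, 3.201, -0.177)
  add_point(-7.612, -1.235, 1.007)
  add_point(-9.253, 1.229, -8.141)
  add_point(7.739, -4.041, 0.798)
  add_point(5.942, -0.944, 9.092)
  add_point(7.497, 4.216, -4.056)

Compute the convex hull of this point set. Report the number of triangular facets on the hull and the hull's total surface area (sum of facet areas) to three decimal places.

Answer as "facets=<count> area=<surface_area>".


facets=14 area=705.713

Hull vertices (9/13): indices [0, 1, 2, 5, 8, 9, 10, 11, 12].

Facet areas (half cross-product norm):
  f1: (p2, p5, p9) → 66.4194
  f2: (p8, p1, p9) → 89.6113
  f3: (p8, p11, p1) → 90.0032
  f4: (p8, p5, p9) → 70.7096
  f5: (p10, p2, p5) → 17.6882
  f6: (p10, p11, p1) → 49.9251
  f7: (p10, p11, p5) → 22.2105
  f8: (p0, p11, p5) → 11.8723
  f9: (p0, p8, p5) → 30.5294
  f10: (p0, p8, p11) → 46.1172
  f11: (p12, p10, p1) → 39.1886
  f12: (p12, p10, p2) → 30.9277
  f13: (p12, p1, p9) → 65.9217
  f14: (p12, p2, p9) → 74.5890
Σ area = 705.713

Euler: V−E+F = 9−21+14 = 2.


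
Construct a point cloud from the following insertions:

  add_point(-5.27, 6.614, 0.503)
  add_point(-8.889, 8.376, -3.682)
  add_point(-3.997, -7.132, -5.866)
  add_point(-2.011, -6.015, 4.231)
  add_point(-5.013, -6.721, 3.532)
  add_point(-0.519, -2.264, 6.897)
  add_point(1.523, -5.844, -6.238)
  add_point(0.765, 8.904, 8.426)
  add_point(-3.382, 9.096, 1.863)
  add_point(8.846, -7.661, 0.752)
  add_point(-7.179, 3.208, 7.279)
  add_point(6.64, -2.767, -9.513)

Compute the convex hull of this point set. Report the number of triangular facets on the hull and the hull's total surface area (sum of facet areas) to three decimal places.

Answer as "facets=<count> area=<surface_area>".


facets=18 area=884.795

11 of the 12 inputs are extreme points: [1, 2, 3, 4, 5, 6, 7, 8, 9, 10, 11].

Area of each hull facet:
  f1: (p11, p7, p9) → 115.1969
  f2: (p8, p7, p1) → 7.4620
  f3: (p8, p11, p1) → 75.0921
  f4: (p8, p11, p7) → 73.1420
  f5: (p10, p7, p1) → 60.2030
  f6: (p10, p4, p1) → 65.9104
  f7: (p5, p7, p9) → 64.3714
  f8: (p5, p10, p7) → 41.1020
  f9: (p5, p10, p4) → 30.8510
  f10: (p2, p11, p1) → 98.8803
  f11: (p2, p4, p1) → 75.9672
  f12: (p2, p4, p9) → 63.8712
  f13: (p3, p4, p9) → 11.0206
  f14: (p3, p5, p9) → 27.8604
  f15: (p3, p5, p4) → 6.1883
  f16: (p6, p11, p9) → 34.7324
  f17: (p6, p2, p9) → 23.2085
  f18: (p6, p2, p11) → 9.7353
Σ area = 884.795

Euler characteristic 11−27+18 = 2 ✓


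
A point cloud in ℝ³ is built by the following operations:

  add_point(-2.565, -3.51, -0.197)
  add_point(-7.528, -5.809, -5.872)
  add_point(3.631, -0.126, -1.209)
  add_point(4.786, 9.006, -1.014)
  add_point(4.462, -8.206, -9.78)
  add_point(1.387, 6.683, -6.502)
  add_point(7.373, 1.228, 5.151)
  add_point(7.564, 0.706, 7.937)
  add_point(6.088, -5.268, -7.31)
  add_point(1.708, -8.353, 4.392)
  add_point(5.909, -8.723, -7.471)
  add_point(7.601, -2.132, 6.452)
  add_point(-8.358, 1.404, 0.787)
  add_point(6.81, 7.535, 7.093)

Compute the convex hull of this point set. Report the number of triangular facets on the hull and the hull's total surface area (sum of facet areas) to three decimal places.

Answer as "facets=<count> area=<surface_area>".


Extreme-point indices: [1, 3, 4, 5, 6, 7, 8, 9, 10, 11, 12, 13] — 12 of 14 on the boundary.

Per-facet area ½‖(b−a)×(c−a)‖:
  f1: (p13, p3, p12) → 64.8634
  f2: (p5, p3, p12) → 45.4234
  f3: (p1, p9, p12) → 65.8420
  f4: (p1, p5, p12) → 64.6812
  f5: (p1, p5, p4) → 90.2348
  f6: (p10, p9, p11) → 55.4714
  f7: (p10, p1, p4) → 17.1470
  f8: (p10, p1, p9) → 78.2947
  f9: (p7, p9, p12) → 81.7538
  f10: (p7, p13, p12) → 59.3717
  f11: (p7, p9, p11) → 9.7067
  f12: (p6, p7, p11) → 4.3531
  f13: (p6, p7, p13) → 9.3541
  f14: (p8, p10, p4) → 4.7681
  f15: (p8, p13, p3) → 64.9821
  f16: (p8, p6, p13) → 33.8440
  f17: (p8, p10, p11) → 23.6629
  f18: (p8, p6, p11) → 25.3334
  f19: (p8, p5, p3) → 43.3889
  f20: (p8, p5, p4) → 22.4113
Σ area = 864.888

Check V−E+F: 12 − 30 + 20 = 2.

facets=20 area=864.888


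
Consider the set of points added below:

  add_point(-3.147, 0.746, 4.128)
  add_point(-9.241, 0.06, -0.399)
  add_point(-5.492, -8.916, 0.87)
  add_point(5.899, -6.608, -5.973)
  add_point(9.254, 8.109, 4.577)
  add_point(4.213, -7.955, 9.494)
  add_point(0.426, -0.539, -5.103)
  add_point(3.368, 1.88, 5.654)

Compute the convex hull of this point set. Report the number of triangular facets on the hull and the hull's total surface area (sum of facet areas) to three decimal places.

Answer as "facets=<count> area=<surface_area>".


8 of the 8 inputs are extreme points: [0, 1, 2, 3, 4, 5, 6, 7].

Area of each hull facet:
  f1: (p3, p5, p4) → 126.2467
  f2: (p2, p5, p1) → 60.8528
  f3: (p2, p3, p1) → 65.8194
  f4: (p2, p3, p5) → 83.5780
  f5: (p0, p4, p1) → 36.2794
  f6: (p0, p5, p1) → 36.1521
  f7: (p6, p4, p1) → 82.7206
  f8: (p6, p3, p1) → 32.2264
  f9: (p6, p3, p4) → 64.1985
  f10: (p7, p5, p4) → 34.3462
  f11: (p7, p0, p4) → 19.4982
  f12: (p7, p0, p5) → 35.9418
Σ area = 677.860

Check V−E+F: 8 − 18 + 12 = 2.

facets=12 area=677.860


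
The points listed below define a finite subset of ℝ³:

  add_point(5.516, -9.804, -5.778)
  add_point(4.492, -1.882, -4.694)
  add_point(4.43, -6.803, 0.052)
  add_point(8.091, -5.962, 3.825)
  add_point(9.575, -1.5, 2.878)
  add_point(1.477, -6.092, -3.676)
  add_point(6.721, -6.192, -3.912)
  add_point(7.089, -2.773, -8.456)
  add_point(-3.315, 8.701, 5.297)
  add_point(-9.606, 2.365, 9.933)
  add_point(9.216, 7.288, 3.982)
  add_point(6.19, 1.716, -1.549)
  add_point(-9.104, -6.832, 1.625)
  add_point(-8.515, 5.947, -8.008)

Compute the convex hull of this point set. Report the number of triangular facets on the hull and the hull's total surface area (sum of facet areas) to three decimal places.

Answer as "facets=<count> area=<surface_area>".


Points on the hull: [0, 3, 4, 7, 8, 9, 10, 12, 13] (9 of 14).

Facet areas (half cross-product norm):
  f1: (p13, p8, p9) → 72.9538
  f2: (p3, p0, p4) → 24.8650
  f3: (p10, p8, p9) → 51.2298
  f4: (p10, p3, p9) → 128.3524
  f5: (p10, p3, p4) → 9.8948
  f6: (p10, p13, p8) → 89.5915
  f7: (p12, p3, p9) → 107.2860
  f8: (p12, p3, p0) → 85.8784
  f9: (p12, p13, p9) → 97.5609
  f10: (p12, p13, p0) → 131.6943
  f11: (p7, p13, p0) → 66.3790
  f12: (p7, p10, p13) → 141.1195
  f13: (p7, p0, p4) → 44.0012
  f14: (p7, p10, p4) → 50.4646
Σ area = 1101.271

Euler characteristic 9−21+14 = 2 ✓

facets=14 area=1101.271


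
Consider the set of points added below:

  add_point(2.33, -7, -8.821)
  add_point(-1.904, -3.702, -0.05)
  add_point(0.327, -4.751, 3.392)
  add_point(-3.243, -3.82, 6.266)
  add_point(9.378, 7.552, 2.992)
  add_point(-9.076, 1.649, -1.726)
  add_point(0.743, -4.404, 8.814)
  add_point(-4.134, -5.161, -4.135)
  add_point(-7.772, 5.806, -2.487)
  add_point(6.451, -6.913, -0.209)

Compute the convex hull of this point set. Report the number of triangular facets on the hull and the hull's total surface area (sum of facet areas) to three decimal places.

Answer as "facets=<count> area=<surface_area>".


Extreme-point indices: [0, 3, 4, 5, 6, 7, 8, 9] — 8 of 10 on the boundary.

Area of each hull facet:
  f1: (p9, p0, p4) → 69.1312
  f2: (p9, p6, p4) → 79.1884
  f3: (p8, p0, p5) → 34.4480
  f4: (p8, p0, p4) → 147.2028
  f5: (p8, p6, p4) → 125.9663
  f6: (p7, p0, p5) → 22.5444
  f7: (p7, p9, p0) → 38.4909
  f8: (p7, p9, p6) → 60.9040
  f9: (p3, p8, p5) → 22.6386
  f10: (p3, p8, p6) → 23.4435
  f11: (p3, p7, p5) → 43.5843
  f12: (p3, p7, p6) → 20.3727
Σ area = 687.915

Check V−E+F: 8 − 18 + 12 = 2.

facets=12 area=687.915


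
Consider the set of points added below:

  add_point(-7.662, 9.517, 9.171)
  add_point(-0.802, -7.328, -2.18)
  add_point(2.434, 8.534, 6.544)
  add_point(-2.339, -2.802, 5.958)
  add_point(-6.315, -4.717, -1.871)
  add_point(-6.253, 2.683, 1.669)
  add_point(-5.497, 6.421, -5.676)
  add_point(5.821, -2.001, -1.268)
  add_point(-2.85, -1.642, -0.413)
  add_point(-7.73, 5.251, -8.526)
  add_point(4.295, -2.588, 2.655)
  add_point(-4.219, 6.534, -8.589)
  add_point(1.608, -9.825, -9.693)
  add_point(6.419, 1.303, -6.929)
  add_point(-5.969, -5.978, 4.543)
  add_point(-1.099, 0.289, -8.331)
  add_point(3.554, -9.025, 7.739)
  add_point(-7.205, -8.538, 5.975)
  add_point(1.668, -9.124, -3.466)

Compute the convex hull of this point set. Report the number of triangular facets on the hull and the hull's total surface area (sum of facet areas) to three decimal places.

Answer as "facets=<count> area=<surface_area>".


10 of the 19 inputs are extreme points: [0, 2, 4, 7, 9, 11, 12, 13, 16, 17].

Per-facet area ½‖(b−a)×(c−a)‖:
  f1: (p17, p0, p9) → 153.0072
  f2: (p11, p12, p9) → 32.5267
  f3: (p11, p12, p13) → 74.4120
  f4: (p11, p0, p9) → 33.9512
  f5: (p4, p12, p9) → 73.7455
  f6: (p4, p17, p9) → 28.6333
  f7: (p4, p17, p12) → 47.8405
  f8: (p16, p17, p12) → 92.3158
  f9: (p16, p17, p0) → 100.0031
  f10: (p2, p11, p13) → 90.0417
  f11: (p2, p11, p0) → 86.3072
  f12: (p2, p16, p0) → 91.5153
  f13: (p7, p12, p13) → 39.1227
  f14: (p7, p16, p12) → 71.0693
  f15: (p7, p2, p13) → 44.2093
  f16: (p7, p2, p16) → 78.8426
Σ area = 1137.543

Euler characteristic 10−24+16 = 2 ✓

facets=16 area=1137.543


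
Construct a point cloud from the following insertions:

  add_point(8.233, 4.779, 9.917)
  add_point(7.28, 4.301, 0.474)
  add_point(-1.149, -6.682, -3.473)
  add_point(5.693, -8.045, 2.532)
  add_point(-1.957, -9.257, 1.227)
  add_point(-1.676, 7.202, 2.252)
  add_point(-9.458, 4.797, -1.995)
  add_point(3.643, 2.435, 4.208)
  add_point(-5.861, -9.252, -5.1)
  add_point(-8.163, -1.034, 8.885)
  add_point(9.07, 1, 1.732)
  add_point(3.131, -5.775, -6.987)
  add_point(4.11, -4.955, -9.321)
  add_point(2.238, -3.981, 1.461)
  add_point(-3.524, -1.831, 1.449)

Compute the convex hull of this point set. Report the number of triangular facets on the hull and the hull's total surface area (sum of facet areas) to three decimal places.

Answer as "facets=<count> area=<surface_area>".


facets=16 area=941.494

10 of the 15 inputs are extreme points: [0, 1, 3, 4, 5, 6, 8, 9, 10, 12].

Triangle areas on the boundary:
  f1: (p1, p12, p6) → 111.3935
  f2: (p1, p12, p10) → 26.6844
  f3: (p8, p12, p6) → 86.1949
  f4: (p8, p9, p6) → 88.1717
  f5: (p8, p9, p4) → 46.1595
  f6: (p0, p1, p10) → 17.8335
  f7: (p3, p9, p4) → 48.4993
  f8: (p3, p0, p9) → 115.2546
  f9: (p3, p0, p10) → 42.0671
  f10: (p3, p12, p10) → 57.6369
  f11: (p3, p8, p4) → 22.1198
  f12: (p3, p8, p12) → 67.9013
  f13: (p5, p1, p6) → 34.2841
  f14: (p5, p0, p1) → 45.2660
  f15: (p5, p9, p6) → 52.9456
  f16: (p5, p0, p9) → 79.0818
Σ area = 941.494

Euler: V−E+F = 10−24+16 = 2.


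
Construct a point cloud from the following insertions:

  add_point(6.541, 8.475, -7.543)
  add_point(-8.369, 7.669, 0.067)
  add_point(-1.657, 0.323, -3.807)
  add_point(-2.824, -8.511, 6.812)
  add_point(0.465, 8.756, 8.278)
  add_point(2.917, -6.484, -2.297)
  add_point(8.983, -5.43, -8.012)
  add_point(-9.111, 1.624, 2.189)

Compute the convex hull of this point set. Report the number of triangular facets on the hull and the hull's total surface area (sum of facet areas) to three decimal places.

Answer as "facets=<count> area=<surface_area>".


Points on the hull: [0, 1, 2, 3, 4, 5, 6, 7] (8 of 8).

Facet areas (half cross-product norm):
  f1: (p3, p4, p7) → 85.3434
  f2: (p3, p4, p6) → 165.6429
  f3: (p0, p4, p6) → 118.9971
  f4: (p5, p3, p7) → 68.8029
  f5: (p5, p3, p6) → 11.6911
  f6: (p2, p0, p6) → 72.5736
  f7: (p2, p5, p7) → 36.5114
  f8: (p2, p5, p6) → 34.5127
  f9: (p1, p2, p7) → 30.6962
  f10: (p1, p2, p0) → 64.6908
  f11: (p1, p4, p7) → 38.9909
  f12: (p1, p0, p4) → 95.2266
Σ area = 823.680

Euler characteristic 8−18+12 = 2 ✓

facets=12 area=823.680
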